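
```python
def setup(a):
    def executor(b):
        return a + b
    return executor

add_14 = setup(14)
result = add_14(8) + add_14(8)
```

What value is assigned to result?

Step 1: add_14 captures a = 14.
Step 2: add_14(8) = 14 + 8 = 22, called twice.
Step 3: result = 22 + 22 = 44

The answer is 44.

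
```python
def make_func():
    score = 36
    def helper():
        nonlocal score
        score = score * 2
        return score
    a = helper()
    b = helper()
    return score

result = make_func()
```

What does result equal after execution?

Step 1: score starts at 36.
Step 2: First helper(): score = 36 * 2 = 72.
Step 3: Second helper(): score = 72 * 2 = 144.
Step 4: result = 144

The answer is 144.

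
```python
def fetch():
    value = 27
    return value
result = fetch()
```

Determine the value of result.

Step 1: fetch() defines value = 27 in its local scope.
Step 2: return value finds the local variable value = 27.
Step 3: result = 27

The answer is 27.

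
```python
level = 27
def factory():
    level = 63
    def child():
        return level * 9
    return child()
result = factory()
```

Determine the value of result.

Step 1: factory() shadows global level with level = 63.
Step 2: child() finds level = 63 in enclosing scope, computes 63 * 9 = 567.
Step 3: result = 567

The answer is 567.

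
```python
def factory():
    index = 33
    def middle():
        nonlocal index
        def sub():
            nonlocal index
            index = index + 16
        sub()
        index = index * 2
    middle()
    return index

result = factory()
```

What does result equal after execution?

Step 1: index = 33.
Step 2: sub() adds 16: index = 33 + 16 = 49.
Step 3: middle() doubles: index = 49 * 2 = 98.
Step 4: result = 98

The answer is 98.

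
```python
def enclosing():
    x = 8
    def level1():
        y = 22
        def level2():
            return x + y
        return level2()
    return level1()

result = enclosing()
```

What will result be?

Step 1: x = 8 in enclosing. y = 22 in level1.
Step 2: level2() reads x = 8 and y = 22 from enclosing scopes.
Step 3: result = 8 + 22 = 30

The answer is 30.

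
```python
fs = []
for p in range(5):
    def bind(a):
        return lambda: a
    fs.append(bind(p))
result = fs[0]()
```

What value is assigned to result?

Step 1: bind(p) creates a new scope capturing a = p at call time.
Step 2: fs[0] = bind(0), so its lambda captures a = 0.
Step 3: result = 0 (closure factory fixes late binding)

The answer is 0.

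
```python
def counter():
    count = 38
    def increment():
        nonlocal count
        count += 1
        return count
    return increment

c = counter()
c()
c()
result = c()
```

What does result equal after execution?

Step 1: counter() creates closure with count = 38.
Step 2: Each c() call increments count via nonlocal. After 3 calls: 38 + 3 = 41.
Step 3: result = 41

The answer is 41.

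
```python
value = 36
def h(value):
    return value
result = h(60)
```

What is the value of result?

Step 1: Global value = 36.
Step 2: h(60) takes parameter value = 60, which shadows the global.
Step 3: result = 60

The answer is 60.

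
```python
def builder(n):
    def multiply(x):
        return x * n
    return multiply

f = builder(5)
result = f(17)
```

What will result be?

Step 1: builder(5) returns multiply closure with n = 5.
Step 2: f(17) computes 17 * 5 = 85.
Step 3: result = 85

The answer is 85.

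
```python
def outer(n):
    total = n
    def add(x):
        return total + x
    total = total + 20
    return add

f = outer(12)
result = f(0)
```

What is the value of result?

Step 1: outer(12) sets total = 12, then total = 12 + 20 = 32.
Step 2: Closures capture by reference, so add sees total = 32.
Step 3: f(0) returns 32 + 0 = 32

The answer is 32.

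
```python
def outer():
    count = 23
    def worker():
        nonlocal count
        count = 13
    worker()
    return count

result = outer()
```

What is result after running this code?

Step 1: outer() sets count = 23.
Step 2: worker() uses nonlocal to reassign count = 13.
Step 3: result = 13

The answer is 13.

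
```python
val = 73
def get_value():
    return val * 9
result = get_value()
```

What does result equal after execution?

Step 1: val = 73 is defined globally.
Step 2: get_value() looks up val from global scope = 73, then computes 73 * 9 = 657.
Step 3: result = 657

The answer is 657.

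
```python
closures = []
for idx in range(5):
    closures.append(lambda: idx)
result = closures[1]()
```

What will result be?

Step 1: The loop creates 5 lambdas, all referencing the same variable idx.
Step 2: After the loop, idx = 4 (final value).
Step 3: closures[1]() looks up idx at call time and finds 4. This is the late binding gotcha. result = 4

The answer is 4.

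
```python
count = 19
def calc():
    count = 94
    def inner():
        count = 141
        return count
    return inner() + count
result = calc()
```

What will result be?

Step 1: calc() has local count = 94. inner() has local count = 141.
Step 2: inner() returns its local count = 141.
Step 3: calc() returns 141 + its own count (94) = 235

The answer is 235.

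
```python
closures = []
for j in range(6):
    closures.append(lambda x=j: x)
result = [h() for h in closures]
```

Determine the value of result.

Step 1: Default arg x=j captures j at each iteration.
Step 2: Each lambda has its own default: 0, 1, ..., 5.
Step 3: result = [0, 1, 2, 3, 4, 5]

The answer is [0, 1, 2, 3, 4, 5].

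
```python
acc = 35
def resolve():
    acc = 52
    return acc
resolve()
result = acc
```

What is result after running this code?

Step 1: Global acc = 35.
Step 2: resolve() creates local acc = 52 (shadow, not modification).
Step 3: After resolve() returns, global acc is unchanged. result = 35

The answer is 35.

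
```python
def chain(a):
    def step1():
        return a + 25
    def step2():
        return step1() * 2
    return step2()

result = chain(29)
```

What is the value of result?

Step 1: chain(29) captures a = 29.
Step 2: step2() calls step1() which returns 29 + 25 = 54.
Step 3: step2() returns 54 * 2 = 108

The answer is 108.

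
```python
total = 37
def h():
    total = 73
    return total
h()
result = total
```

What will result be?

Step 1: total = 37 globally.
Step 2: h() creates a LOCAL total = 73 (no global keyword!).
Step 3: The global total is unchanged. result = 37

The answer is 37.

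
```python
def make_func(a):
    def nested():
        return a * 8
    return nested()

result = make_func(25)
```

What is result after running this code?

Step 1: make_func(25) binds parameter a = 25.
Step 2: nested() accesses a = 25 from enclosing scope.
Step 3: result = 25 * 8 = 200

The answer is 200.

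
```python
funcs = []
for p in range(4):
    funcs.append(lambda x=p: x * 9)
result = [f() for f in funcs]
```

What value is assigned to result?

Step 1: Default arg x=p captures p at each iteration.
Step 2: funcs[k] has x defaulting to k, returns k * 9.
Step 3: result = [0, 9, 18, 27]

The answer is [0, 9, 18, 27].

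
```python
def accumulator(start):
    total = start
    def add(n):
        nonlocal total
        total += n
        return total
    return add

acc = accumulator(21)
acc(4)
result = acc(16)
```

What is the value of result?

Step 1: accumulator(21) creates closure with total = 21.
Step 2: First acc(4): total = 21 + 4 = 25.
Step 3: Second acc(16): total = 25 + 16 = 41. result = 41

The answer is 41.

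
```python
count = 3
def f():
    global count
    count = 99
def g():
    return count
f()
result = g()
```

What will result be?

Step 1: count = 3.
Step 2: f() sets global count = 99.
Step 3: g() reads global count = 99. result = 99

The answer is 99.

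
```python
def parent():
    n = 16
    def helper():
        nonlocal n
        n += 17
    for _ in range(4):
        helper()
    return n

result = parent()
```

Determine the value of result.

Step 1: n = 16.
Step 2: helper() is called 4 times in a loop, each adding 17 via nonlocal.
Step 3: n = 16 + 17 * 4 = 84

The answer is 84.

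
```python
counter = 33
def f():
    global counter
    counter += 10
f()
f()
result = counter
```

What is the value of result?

Step 1: counter = 33.
Step 2: First f(): counter = 33 + 10 = 43.
Step 3: Second f(): counter = 43 + 10 = 53. result = 53

The answer is 53.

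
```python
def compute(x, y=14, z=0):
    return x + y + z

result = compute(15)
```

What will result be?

Step 1: compute(15) uses defaults y = 14, z = 0.
Step 2: Returns 15 + 14 + 0 = 29.
Step 3: result = 29

The answer is 29.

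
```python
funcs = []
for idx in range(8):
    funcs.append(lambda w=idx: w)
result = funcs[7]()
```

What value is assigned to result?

Step 1: Default argument w=idx captures idx's value at each iteration.
Step 2: funcs[7] captured w = 7 when idx was 7.
Step 3: result = 7

The answer is 7.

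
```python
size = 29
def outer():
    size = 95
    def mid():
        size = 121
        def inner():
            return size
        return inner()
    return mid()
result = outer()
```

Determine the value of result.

Step 1: Three levels of shadowing: global 29, outer 95, mid 121.
Step 2: inner() finds size = 121 in enclosing mid() scope.
Step 3: result = 121

The answer is 121.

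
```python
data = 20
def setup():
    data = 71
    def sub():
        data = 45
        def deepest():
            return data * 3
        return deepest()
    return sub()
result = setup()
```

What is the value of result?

Step 1: deepest() looks up data through LEGB: not local, finds data = 45 in enclosing sub().
Step 2: Returns 45 * 3 = 135.
Step 3: result = 135

The answer is 135.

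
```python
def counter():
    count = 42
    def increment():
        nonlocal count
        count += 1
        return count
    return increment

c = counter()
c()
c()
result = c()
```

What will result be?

Step 1: counter() creates closure with count = 42.
Step 2: Each c() call increments count via nonlocal. After 3 calls: 42 + 3 = 45.
Step 3: result = 45

The answer is 45.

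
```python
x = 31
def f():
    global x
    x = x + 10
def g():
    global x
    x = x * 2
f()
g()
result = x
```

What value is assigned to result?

Step 1: x = 31.
Step 2: f() adds 10: x = 31 + 10 = 41.
Step 3: g() doubles: x = 41 * 2 = 82.
Step 4: result = 82

The answer is 82.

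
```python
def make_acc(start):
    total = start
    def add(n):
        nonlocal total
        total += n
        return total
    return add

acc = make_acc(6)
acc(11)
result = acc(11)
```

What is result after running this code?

Step 1: make_acc(6) creates closure with total = 6.
Step 2: First acc(11): total = 6 + 11 = 17.
Step 3: Second acc(11): total = 17 + 11 = 28. result = 28

The answer is 28.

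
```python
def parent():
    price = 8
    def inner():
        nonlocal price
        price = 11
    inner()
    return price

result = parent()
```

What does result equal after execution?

Step 1: parent() sets price = 8.
Step 2: inner() uses nonlocal to reassign price = 11.
Step 3: result = 11

The answer is 11.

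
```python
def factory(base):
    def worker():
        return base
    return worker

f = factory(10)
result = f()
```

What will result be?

Step 1: factory(10) creates closure capturing base = 10.
Step 2: f() returns the captured base = 10.
Step 3: result = 10

The answer is 10.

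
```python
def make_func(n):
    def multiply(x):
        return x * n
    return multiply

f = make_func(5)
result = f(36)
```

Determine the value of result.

Step 1: make_func(5) returns multiply closure with n = 5.
Step 2: f(36) computes 36 * 5 = 180.
Step 3: result = 180

The answer is 180.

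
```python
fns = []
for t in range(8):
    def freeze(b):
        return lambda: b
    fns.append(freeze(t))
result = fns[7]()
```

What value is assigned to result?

Step 1: freeze(t) creates a new scope capturing b = t at call time.
Step 2: fns[7] = freeze(7), so its lambda captures b = 7.
Step 3: result = 7 (closure factory fixes late binding)

The answer is 7.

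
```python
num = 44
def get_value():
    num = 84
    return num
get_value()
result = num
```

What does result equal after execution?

Step 1: Global num = 44.
Step 2: get_value() creates local num = 84 (shadow, not modification).
Step 3: After get_value() returns, global num is unchanged. result = 44

The answer is 44.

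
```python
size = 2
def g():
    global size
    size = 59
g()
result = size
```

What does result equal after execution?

Step 1: size = 2 globally.
Step 2: g() declares global size and sets it to 59.
Step 3: After g(), global size = 59. result = 59

The answer is 59.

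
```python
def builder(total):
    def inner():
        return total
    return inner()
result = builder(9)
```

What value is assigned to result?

Step 1: builder(9) binds parameter total = 9.
Step 2: inner() looks up total in enclosing scope and finds the parameter total = 9.
Step 3: result = 9

The answer is 9.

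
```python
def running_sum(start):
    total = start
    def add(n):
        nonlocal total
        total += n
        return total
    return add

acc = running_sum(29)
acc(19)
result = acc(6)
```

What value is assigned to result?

Step 1: running_sum(29) creates closure with total = 29.
Step 2: First acc(19): total = 29 + 19 = 48.
Step 3: Second acc(6): total = 48 + 6 = 54. result = 54

The answer is 54.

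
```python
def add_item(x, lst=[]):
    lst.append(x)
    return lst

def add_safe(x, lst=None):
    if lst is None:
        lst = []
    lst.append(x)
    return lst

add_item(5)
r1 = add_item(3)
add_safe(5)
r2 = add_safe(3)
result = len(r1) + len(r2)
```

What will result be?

Step 1: add_item shares mutable default: after 2 calls, lst = [5, 3], len = 2.
Step 2: add_safe creates fresh list each time: r2 = [3], len = 1.
Step 3: result = 2 + 1 = 3

The answer is 3.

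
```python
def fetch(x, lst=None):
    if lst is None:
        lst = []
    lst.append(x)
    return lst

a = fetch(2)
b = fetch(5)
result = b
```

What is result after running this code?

Step 1: None default with guard creates a NEW list each call.
Step 2: a = [2] (fresh list). b = [5] (another fresh list).
Step 3: result = [5] (this is the fix for mutable default)

The answer is [5].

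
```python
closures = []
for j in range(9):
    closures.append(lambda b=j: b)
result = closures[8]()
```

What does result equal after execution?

Step 1: Default argument b=j captures j's value at each iteration.
Step 2: closures[8] captured b = 8 when j was 8.
Step 3: result = 8

The answer is 8.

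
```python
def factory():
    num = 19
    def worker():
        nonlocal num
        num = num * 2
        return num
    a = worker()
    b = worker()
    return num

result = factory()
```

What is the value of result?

Step 1: num starts at 19.
Step 2: First worker(): num = 19 * 2 = 38.
Step 3: Second worker(): num = 38 * 2 = 76.
Step 4: result = 76

The answer is 76.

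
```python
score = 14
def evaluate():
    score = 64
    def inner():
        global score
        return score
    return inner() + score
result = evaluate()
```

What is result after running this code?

Step 1: Global score = 14. evaluate() shadows with local score = 64.
Step 2: inner() uses global keyword, so inner() returns global score = 14.
Step 3: evaluate() returns 14 + 64 = 78

The answer is 78.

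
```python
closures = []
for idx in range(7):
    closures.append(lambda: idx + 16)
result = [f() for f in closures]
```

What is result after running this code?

Step 1: All lambdas capture idx by reference. After the loop, idx = 6.
Step 2: Each call returns 6 + 16 = 22.
Step 3: result = [22, 22, 22, 22, 22, 22, 22]

The answer is [22, 22, 22, 22, 22, 22, 22].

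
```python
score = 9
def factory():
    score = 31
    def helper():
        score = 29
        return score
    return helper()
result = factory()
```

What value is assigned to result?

Step 1: Three scopes define score: global (9), factory (31), helper (29).
Step 2: helper() has its own local score = 29, which shadows both enclosing and global.
Step 3: result = 29 (local wins in LEGB)

The answer is 29.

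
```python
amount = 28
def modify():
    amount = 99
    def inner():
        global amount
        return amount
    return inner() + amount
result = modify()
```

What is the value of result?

Step 1: Global amount = 28. modify() shadows with local amount = 99.
Step 2: inner() uses global keyword, so inner() returns global amount = 28.
Step 3: modify() returns 28 + 99 = 127

The answer is 127.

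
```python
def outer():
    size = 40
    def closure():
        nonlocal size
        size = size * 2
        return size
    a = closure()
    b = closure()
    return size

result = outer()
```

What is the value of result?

Step 1: size starts at 40.
Step 2: First closure(): size = 40 * 2 = 80.
Step 3: Second closure(): size = 80 * 2 = 160.
Step 4: result = 160

The answer is 160.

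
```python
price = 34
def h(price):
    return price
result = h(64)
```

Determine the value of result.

Step 1: Global price = 34.
Step 2: h(64) takes parameter price = 64, which shadows the global.
Step 3: result = 64

The answer is 64.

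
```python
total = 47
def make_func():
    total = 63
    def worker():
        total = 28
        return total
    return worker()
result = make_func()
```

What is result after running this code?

Step 1: Three scopes define total: global (47), make_func (63), worker (28).
Step 2: worker() has its own local total = 28, which shadows both enclosing and global.
Step 3: result = 28 (local wins in LEGB)

The answer is 28.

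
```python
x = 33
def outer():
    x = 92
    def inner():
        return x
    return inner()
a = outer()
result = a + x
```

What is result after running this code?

Step 1: outer() has local x = 92. inner() reads from enclosing.
Step 2: outer() returns 92. Global x = 33 unchanged.
Step 3: result = 92 + 33 = 125

The answer is 125.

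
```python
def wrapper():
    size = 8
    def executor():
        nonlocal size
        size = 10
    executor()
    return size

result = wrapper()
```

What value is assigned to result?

Step 1: wrapper() sets size = 8.
Step 2: executor() uses nonlocal to reassign size = 10.
Step 3: result = 10

The answer is 10.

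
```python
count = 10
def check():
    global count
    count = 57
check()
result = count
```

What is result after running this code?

Step 1: count = 10 globally.
Step 2: check() declares global count and sets it to 57.
Step 3: After check(), global count = 57. result = 57

The answer is 57.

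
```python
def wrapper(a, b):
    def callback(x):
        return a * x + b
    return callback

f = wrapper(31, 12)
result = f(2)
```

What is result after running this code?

Step 1: wrapper(31, 12) captures a = 31, b = 12.
Step 2: f(2) computes 31 * 2 + 12 = 74.
Step 3: result = 74

The answer is 74.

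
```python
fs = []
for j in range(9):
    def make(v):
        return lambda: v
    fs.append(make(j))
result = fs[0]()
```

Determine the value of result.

Step 1: make(j) creates a new scope capturing v = j at call time.
Step 2: fs[0] = make(0), so its lambda captures v = 0.
Step 3: result = 0 (closure factory fixes late binding)

The answer is 0.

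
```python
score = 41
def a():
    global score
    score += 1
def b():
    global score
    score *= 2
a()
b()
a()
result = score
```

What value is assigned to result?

Step 1: score = 41.
Step 2: a(): score = 41 + 1 = 42.
Step 3: b(): score = 42 * 2 = 84.
Step 4: a(): score = 84 + 1 = 85

The answer is 85.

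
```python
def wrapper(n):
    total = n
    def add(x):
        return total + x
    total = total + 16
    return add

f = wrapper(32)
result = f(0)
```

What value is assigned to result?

Step 1: wrapper(32) sets total = 32, then total = 32 + 16 = 48.
Step 2: Closures capture by reference, so add sees total = 48.
Step 3: f(0) returns 48 + 0 = 48

The answer is 48.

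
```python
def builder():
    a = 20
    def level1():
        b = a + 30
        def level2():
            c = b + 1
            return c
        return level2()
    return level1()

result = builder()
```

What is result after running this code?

Step 1: a = 20. b = a + 30 = 50.
Step 2: c = b + 1 = 50 + 1 = 51.
Step 3: result = 51

The answer is 51.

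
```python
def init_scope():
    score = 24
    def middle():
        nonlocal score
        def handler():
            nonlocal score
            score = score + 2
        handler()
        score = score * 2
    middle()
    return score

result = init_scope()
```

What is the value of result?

Step 1: score = 24.
Step 2: handler() adds 2: score = 24 + 2 = 26.
Step 3: middle() doubles: score = 26 * 2 = 52.
Step 4: result = 52

The answer is 52.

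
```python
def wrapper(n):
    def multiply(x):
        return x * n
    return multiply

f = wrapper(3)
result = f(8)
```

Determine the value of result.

Step 1: wrapper(3) returns multiply closure with n = 3.
Step 2: f(8) computes 8 * 3 = 24.
Step 3: result = 24

The answer is 24.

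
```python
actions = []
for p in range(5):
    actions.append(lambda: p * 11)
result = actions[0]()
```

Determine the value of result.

Step 1: All lambdas reference the same variable p (late binding).
Step 2: After the loop, p = 4. Every lambda returns p * 11.
Step 3: actions[0]() = 4 * 11 = 44

The answer is 44.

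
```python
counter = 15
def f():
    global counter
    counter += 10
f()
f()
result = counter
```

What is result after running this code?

Step 1: counter = 15.
Step 2: First f(): counter = 15 + 10 = 25.
Step 3: Second f(): counter = 25 + 10 = 35. result = 35

The answer is 35.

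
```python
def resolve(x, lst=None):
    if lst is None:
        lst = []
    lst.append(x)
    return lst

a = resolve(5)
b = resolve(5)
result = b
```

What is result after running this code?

Step 1: None default with guard creates a NEW list each call.
Step 2: a = [5] (fresh list). b = [5] (another fresh list).
Step 3: result = [5] (this is the fix for mutable default)

The answer is [5].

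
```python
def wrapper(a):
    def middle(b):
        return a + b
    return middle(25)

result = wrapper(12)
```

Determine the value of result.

Step 1: wrapper(12) passes a = 12.
Step 2: middle(25) has b = 25, reads a = 12 from enclosing.
Step 3: result = 12 + 25 = 37

The answer is 37.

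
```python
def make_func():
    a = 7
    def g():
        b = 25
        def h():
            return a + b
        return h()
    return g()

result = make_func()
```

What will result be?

Step 1: make_func() defines a = 7. g() defines b = 25.
Step 2: h() accesses both from enclosing scopes: a = 7, b = 25.
Step 3: result = 7 + 25 = 32

The answer is 32.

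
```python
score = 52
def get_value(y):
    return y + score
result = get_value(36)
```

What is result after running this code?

Step 1: score = 52 is defined globally.
Step 2: get_value(36) uses parameter y = 36 and looks up score from global scope = 52.
Step 3: result = 36 + 52 = 88

The answer is 88.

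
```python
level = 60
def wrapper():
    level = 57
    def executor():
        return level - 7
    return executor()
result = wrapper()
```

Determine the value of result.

Step 1: wrapper() shadows global level with level = 57.
Step 2: executor() finds level = 57 in enclosing scope, computes 57 - 7 = 50.
Step 3: result = 50

The answer is 50.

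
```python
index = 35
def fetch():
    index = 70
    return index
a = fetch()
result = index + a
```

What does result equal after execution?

Step 1: Global index = 35. fetch() returns local index = 70.
Step 2: a = 70. Global index still = 35.
Step 3: result = 35 + 70 = 105

The answer is 105.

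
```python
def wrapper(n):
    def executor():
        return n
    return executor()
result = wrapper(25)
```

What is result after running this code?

Step 1: wrapper(25) binds parameter n = 25.
Step 2: executor() looks up n in enclosing scope and finds the parameter n = 25.
Step 3: result = 25

The answer is 25.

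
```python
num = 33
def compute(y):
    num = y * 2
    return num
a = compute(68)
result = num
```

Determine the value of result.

Step 1: Global num = 33.
Step 2: compute(68) creates local num = 68 * 2 = 136.
Step 3: Global num unchanged because no global keyword. result = 33

The answer is 33.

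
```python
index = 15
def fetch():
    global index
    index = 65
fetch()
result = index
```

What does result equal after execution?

Step 1: index = 15 globally.
Step 2: fetch() declares global index and sets it to 65.
Step 3: After fetch(), global index = 65. result = 65

The answer is 65.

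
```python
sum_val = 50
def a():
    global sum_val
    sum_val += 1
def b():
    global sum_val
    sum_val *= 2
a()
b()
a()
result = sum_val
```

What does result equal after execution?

Step 1: sum_val = 50.
Step 2: a(): sum_val = 50 + 1 = 51.
Step 3: b(): sum_val = 51 * 2 = 102.
Step 4: a(): sum_val = 102 + 1 = 103

The answer is 103.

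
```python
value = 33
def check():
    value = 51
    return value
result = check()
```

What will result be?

Step 1: Global value = 33.
Step 2: check() creates local value = 51, shadowing the global.
Step 3: Returns local value = 51. result = 51

The answer is 51.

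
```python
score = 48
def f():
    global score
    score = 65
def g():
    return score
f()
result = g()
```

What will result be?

Step 1: score = 48.
Step 2: f() sets global score = 65.
Step 3: g() reads global score = 65. result = 65

The answer is 65.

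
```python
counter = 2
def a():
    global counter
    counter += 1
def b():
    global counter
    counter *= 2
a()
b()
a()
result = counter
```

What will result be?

Step 1: counter = 2.
Step 2: a(): counter = 2 + 1 = 3.
Step 3: b(): counter = 3 * 2 = 6.
Step 4: a(): counter = 6 + 1 = 7

The answer is 7.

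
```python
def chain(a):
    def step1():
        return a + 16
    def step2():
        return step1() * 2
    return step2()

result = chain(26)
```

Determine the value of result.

Step 1: chain(26) captures a = 26.
Step 2: step2() calls step1() which returns 26 + 16 = 42.
Step 3: step2() returns 42 * 2 = 84

The answer is 84.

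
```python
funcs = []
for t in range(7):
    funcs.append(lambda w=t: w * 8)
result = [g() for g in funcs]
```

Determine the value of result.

Step 1: Default arg w=t captures t at each iteration.
Step 2: funcs[k] has w defaulting to k, returns k * 8.
Step 3: result = [0, 8, 16, 24, 32, 40, 48]

The answer is [0, 8, 16, 24, 32, 40, 48].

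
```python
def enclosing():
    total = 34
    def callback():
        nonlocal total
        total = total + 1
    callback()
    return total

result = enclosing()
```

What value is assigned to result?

Step 1: enclosing() sets total = 34.
Step 2: callback() uses nonlocal to modify total in enclosing's scope: total = 34 + 1 = 35.
Step 3: enclosing() returns the modified total = 35

The answer is 35.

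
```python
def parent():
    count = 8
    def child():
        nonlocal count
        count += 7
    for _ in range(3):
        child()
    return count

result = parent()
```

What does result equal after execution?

Step 1: count = 8.
Step 2: child() is called 3 times in a loop, each adding 7 via nonlocal.
Step 3: count = 8 + 7 * 3 = 29

The answer is 29.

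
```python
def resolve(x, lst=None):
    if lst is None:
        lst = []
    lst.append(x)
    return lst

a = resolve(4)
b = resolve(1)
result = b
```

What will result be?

Step 1: None default with guard creates a NEW list each call.
Step 2: a = [4] (fresh list). b = [1] (another fresh list).
Step 3: result = [1] (this is the fix for mutable default)

The answer is [1].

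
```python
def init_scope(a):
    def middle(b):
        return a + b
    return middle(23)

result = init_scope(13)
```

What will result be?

Step 1: init_scope(13) passes a = 13.
Step 2: middle(23) has b = 23, reads a = 13 from enclosing.
Step 3: result = 13 + 23 = 36

The answer is 36.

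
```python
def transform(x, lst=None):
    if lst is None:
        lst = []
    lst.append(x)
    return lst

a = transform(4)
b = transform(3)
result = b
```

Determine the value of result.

Step 1: None default with guard creates a NEW list each call.
Step 2: a = [4] (fresh list). b = [3] (another fresh list).
Step 3: result = [3] (this is the fix for mutable default)

The answer is [3].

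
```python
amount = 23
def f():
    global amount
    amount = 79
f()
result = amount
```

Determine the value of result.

Step 1: amount = 23 globally.
Step 2: f() declares global amount and sets it to 79.
Step 3: After f(), global amount = 79. result = 79

The answer is 79.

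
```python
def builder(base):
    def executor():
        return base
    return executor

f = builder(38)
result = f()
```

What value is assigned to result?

Step 1: builder(38) creates closure capturing base = 38.
Step 2: f() returns the captured base = 38.
Step 3: result = 38

The answer is 38.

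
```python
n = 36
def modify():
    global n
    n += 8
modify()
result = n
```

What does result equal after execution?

Step 1: n = 36 globally.
Step 2: modify() modifies global n: n += 8 = 44.
Step 3: result = 44

The answer is 44.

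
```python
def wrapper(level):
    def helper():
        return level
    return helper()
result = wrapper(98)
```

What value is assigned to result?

Step 1: wrapper(98) binds parameter level = 98.
Step 2: helper() looks up level in enclosing scope and finds the parameter level = 98.
Step 3: result = 98

The answer is 98.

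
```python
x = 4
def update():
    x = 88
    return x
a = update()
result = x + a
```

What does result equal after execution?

Step 1: Global x = 4. update() returns local x = 88.
Step 2: a = 88. Global x still = 4.
Step 3: result = 4 + 88 = 92

The answer is 92.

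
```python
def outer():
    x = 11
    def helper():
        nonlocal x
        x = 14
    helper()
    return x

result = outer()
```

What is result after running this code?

Step 1: outer() sets x = 11.
Step 2: helper() uses nonlocal to reassign x = 14.
Step 3: result = 14

The answer is 14.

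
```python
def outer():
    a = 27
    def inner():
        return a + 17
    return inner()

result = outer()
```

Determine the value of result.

Step 1: outer() defines a = 27.
Step 2: inner() reads a = 27 from enclosing scope, returns 27 + 17 = 44.
Step 3: result = 44

The answer is 44.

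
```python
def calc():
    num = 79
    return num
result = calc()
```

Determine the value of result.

Step 1: calc() defines num = 79 in its local scope.
Step 2: return num finds the local variable num = 79.
Step 3: result = 79

The answer is 79.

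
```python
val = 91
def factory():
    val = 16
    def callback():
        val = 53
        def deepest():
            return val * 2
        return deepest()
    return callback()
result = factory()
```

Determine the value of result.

Step 1: deepest() looks up val through LEGB: not local, finds val = 53 in enclosing callback().
Step 2: Returns 53 * 2 = 106.
Step 3: result = 106

The answer is 106.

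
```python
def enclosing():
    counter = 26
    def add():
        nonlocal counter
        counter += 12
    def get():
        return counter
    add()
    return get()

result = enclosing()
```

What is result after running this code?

Step 1: counter = 26. add() modifies it via nonlocal, get() reads it.
Step 2: add() makes counter = 26 + 12 = 38.
Step 3: get() returns 38. result = 38

The answer is 38.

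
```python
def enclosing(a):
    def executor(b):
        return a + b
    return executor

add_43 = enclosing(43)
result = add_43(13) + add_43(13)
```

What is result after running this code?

Step 1: add_43 captures a = 43.
Step 2: add_43(13) = 43 + 13 = 56, called twice.
Step 3: result = 56 + 56 = 112

The answer is 112.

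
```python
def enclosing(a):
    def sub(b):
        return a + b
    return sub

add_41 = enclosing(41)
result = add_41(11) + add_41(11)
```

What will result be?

Step 1: add_41 captures a = 41.
Step 2: add_41(11) = 41 + 11 = 52, called twice.
Step 3: result = 52 + 52 = 104

The answer is 104.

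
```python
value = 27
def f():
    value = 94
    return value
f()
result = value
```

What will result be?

Step 1: value = 27 globally.
Step 2: f() creates a LOCAL value = 94 (no global keyword!).
Step 3: The global value is unchanged. result = 27

The answer is 27.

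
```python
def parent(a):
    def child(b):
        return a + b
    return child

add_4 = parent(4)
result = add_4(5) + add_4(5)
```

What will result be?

Step 1: add_4 captures a = 4.
Step 2: add_4(5) = 4 + 5 = 9, called twice.
Step 3: result = 9 + 9 = 18

The answer is 18.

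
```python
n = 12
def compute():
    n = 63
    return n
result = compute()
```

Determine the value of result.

Step 1: Global n = 12.
Step 2: compute() creates local n = 63, shadowing the global.
Step 3: Returns local n = 63. result = 63

The answer is 63.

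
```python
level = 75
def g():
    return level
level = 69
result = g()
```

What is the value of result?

Step 1: level is first set to 75, then reassigned to 69.
Step 2: g() is called after the reassignment, so it looks up the current global level = 69.
Step 3: result = 69

The answer is 69.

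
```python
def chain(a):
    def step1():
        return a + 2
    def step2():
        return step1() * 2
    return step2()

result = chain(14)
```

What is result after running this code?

Step 1: chain(14) captures a = 14.
Step 2: step2() calls step1() which returns 14 + 2 = 16.
Step 3: step2() returns 16 * 2 = 32

The answer is 32.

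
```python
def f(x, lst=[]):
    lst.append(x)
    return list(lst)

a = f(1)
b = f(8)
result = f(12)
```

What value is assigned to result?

Step 1: Default list is shared. list() creates copies for return values.
Step 2: Internal list grows: [1] -> [1, 8] -> [1, 8, 12].
Step 3: result = [1, 8, 12]

The answer is [1, 8, 12].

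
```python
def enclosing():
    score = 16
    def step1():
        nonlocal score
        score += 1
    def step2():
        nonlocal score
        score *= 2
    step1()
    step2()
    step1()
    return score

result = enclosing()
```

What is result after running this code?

Step 1: score = 16.
Step 2: step1(): score = 16 + 1 = 17.
Step 3: step2(): score = 17 * 2 = 34.
Step 4: step1(): score = 34 + 1 = 35. result = 35

The answer is 35.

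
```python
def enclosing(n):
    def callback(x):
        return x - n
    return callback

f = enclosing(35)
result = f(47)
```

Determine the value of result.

Step 1: enclosing(35) creates a closure capturing n = 35.
Step 2: f(47) computes 47 - 35 = 12.
Step 3: result = 12

The answer is 12.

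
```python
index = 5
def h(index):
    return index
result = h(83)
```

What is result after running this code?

Step 1: Global index = 5.
Step 2: h(83) takes parameter index = 83, which shadows the global.
Step 3: result = 83

The answer is 83.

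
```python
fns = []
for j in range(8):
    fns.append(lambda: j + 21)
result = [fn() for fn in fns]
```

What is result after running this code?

Step 1: All lambdas capture j by reference. After the loop, j = 7.
Step 2: Each call returns 7 + 21 = 28.
Step 3: result = [28, 28, 28, 28, 28, 28, 28, 28]

The answer is [28, 28, 28, 28, 28, 28, 28, 28].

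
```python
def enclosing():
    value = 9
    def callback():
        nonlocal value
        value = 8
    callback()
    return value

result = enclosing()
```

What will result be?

Step 1: enclosing() sets value = 9.
Step 2: callback() uses nonlocal to reassign value = 8.
Step 3: result = 8

The answer is 8.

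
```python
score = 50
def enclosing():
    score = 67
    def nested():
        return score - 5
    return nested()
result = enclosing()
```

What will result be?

Step 1: enclosing() shadows global score with score = 67.
Step 2: nested() finds score = 67 in enclosing scope, computes 67 - 5 = 62.
Step 3: result = 62

The answer is 62.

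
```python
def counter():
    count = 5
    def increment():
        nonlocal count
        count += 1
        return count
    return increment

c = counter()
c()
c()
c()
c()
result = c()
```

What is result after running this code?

Step 1: counter() creates closure with count = 5.
Step 2: Each c() call increments count via nonlocal. After 5 calls: 5 + 5 = 10.
Step 3: result = 10

The answer is 10.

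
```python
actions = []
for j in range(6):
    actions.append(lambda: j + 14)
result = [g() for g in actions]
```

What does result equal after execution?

Step 1: All lambdas capture j by reference. After the loop, j = 5.
Step 2: Each call returns 5 + 14 = 19.
Step 3: result = [19, 19, 19, 19, 19, 19]

The answer is [19, 19, 19, 19, 19, 19].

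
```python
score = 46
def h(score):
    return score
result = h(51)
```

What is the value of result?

Step 1: Global score = 46.
Step 2: h(51) takes parameter score = 51, which shadows the global.
Step 3: result = 51

The answer is 51.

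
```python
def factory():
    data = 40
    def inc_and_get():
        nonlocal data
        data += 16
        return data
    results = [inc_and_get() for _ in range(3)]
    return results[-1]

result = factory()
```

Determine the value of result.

Step 1: data = 40.
Step 2: Three calls to inc_and_get(), each adding 16.
Step 3: Last value = 40 + 16 * 3 = 88

The answer is 88.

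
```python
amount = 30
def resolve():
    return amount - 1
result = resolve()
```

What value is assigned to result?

Step 1: amount = 30 is defined globally.
Step 2: resolve() looks up amount from global scope = 30, then computes 30 - 1 = 29.
Step 3: result = 29

The answer is 29.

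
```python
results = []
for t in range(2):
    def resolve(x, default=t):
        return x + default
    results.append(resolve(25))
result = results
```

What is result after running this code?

Step 1: Default argument default=t is evaluated at function definition time.
Step 2: Each iteration creates resolve with default = current t value.
Step 3: resolve(25) returns 25 + default. results = [25, 26]

The answer is [25, 26].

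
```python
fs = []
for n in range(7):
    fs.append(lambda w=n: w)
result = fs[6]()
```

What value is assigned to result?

Step 1: Default argument w=n captures n's value at each iteration.
Step 2: fs[6] captured w = 6 when n was 6.
Step 3: result = 6

The answer is 6.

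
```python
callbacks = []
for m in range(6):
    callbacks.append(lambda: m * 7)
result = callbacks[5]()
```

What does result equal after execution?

Step 1: All lambdas reference the same variable m (late binding).
Step 2: After the loop, m = 5. Every lambda returns m * 7.
Step 3: callbacks[5]() = 5 * 7 = 35

The answer is 35.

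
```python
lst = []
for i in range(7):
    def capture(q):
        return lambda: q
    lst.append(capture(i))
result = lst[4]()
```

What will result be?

Step 1: capture(i) creates a new scope capturing q = i at call time.
Step 2: lst[4] = capture(4), so its lambda captures q = 4.
Step 3: result = 4 (closure factory fixes late binding)

The answer is 4.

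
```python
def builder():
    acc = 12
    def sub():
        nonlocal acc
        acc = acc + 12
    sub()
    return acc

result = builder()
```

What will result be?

Step 1: builder() sets acc = 12.
Step 2: sub() uses nonlocal to modify acc in builder's scope: acc = 12 + 12 = 24.
Step 3: builder() returns the modified acc = 24

The answer is 24.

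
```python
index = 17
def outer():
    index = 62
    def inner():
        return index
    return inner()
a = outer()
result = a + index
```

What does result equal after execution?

Step 1: outer() has local index = 62. inner() reads from enclosing.
Step 2: outer() returns 62. Global index = 17 unchanged.
Step 3: result = 62 + 17 = 79

The answer is 79.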